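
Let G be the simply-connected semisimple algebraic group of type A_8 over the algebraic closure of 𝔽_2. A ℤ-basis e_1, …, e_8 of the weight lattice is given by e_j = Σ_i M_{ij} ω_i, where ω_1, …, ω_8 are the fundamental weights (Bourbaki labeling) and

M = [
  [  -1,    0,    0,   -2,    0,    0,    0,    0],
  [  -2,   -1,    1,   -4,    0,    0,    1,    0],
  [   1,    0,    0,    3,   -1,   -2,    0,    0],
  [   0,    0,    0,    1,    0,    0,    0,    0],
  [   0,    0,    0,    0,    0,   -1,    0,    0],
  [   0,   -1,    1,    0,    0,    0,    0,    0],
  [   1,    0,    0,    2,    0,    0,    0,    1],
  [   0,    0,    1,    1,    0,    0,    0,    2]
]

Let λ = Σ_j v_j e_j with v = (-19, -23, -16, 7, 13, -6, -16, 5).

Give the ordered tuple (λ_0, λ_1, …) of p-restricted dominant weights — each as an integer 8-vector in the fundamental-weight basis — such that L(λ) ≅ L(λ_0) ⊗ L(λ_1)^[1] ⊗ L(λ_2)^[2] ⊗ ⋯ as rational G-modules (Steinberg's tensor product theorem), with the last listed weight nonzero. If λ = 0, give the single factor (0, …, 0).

In the fundamental-weight basis, λ has coordinates c = M·v (v = (-19, -23, -16, 7, 13, -6, -16, 5)):
  c_1 = (-1)·(-19) + (0)·(-23) + (0)·(-16) + (-2)·(7) + (0)·(13) + (0)·(-6) + (0)·(-16) + (0)·(5) = 5
  c_2 = (-2)·(-19) + (-1)·(-23) + (1)·(-16) + (-4)·(7) + (0)·(13) + (0)·(-6) + (1)·(-16) + (0)·(5) = 1
  c_3 = (1)·(-19) + (0)·(-23) + (0)·(-16) + (3)·(7) + (-1)·(13) + (-2)·(-6) + (0)·(-16) + (0)·(5) = 1
  c_4 = (0)·(-19) + (0)·(-23) + (0)·(-16) + (1)·(7) + (0)·(13) + (0)·(-6) + (0)·(-16) + (0)·(5) = 7
  c_5 = (0)·(-19) + (0)·(-23) + (0)·(-16) + (0)·(7) + (0)·(13) + (-1)·(-6) + (0)·(-16) + (0)·(5) = 6
  c_6 = (0)·(-19) + (-1)·(-23) + (1)·(-16) + (0)·(7) + (0)·(13) + (0)·(-6) + (0)·(-16) + (0)·(5) = 7
  c_7 = (1)·(-19) + (0)·(-23) + (0)·(-16) + (2)·(7) + (0)·(13) + (0)·(-6) + (0)·(-16) + (1)·(5) = 0
  c_8 = (0)·(-19) + (0)·(-23) + (1)·(-16) + (1)·(7) + (0)·(13) + (0)·(-6) + (0)·(-16) + (2)·(5) = 1
p = 2; digits c_i = Σ_j d_{ij}·2^j, 0 ≤ d_{ij} < 2:
  c_1 = 5 = 1·2^0 + 0·2^1 + 1·2^2
  c_2 = 1 = 1·2^0
  c_3 = 1 = 1·2^0
  c_4 = 7 = 1·2^0 + 1·2^1 + 1·2^2
  c_5 = 6 = 0·2^0 + 1·2^1 + 1·2^2
  c_6 = 7 = 1·2^0 + 1·2^1 + 1·2^2
  c_7 = 0
  c_8 = 1 = 1·2^0
p-restricted factor λ_0 = (1, 1, 1, 1, 0, 1, 0, 1)
p-restricted factor λ_1 = (0, 0, 0, 1, 1, 1, 0, 0)
p-restricted factor λ_2 = (1, 0, 0, 1, 1, 1, 0, 0)

((1, 1, 1, 1, 0, 1, 0, 1), (0, 0, 0, 1, 1, 1, 0, 0), (1, 0, 0, 1, 1, 1, 0, 0))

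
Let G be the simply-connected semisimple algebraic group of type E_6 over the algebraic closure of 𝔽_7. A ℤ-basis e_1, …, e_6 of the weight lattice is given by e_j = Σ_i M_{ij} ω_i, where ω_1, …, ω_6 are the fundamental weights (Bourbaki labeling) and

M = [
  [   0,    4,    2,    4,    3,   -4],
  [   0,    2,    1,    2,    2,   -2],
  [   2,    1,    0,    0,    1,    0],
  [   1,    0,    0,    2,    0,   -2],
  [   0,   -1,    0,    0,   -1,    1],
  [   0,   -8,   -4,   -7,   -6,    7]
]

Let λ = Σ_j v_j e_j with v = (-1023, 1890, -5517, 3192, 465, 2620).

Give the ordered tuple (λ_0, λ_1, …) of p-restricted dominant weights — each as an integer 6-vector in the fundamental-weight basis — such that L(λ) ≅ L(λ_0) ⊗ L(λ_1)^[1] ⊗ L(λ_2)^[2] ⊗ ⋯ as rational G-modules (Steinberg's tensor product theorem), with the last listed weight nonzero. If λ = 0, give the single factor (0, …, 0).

((6, 1, 1, 2, 6, 0), (1, 6, 2, 3, 2, 1), (4, 6, 6, 2, 5, 3))

In the fundamental-weight basis, λ has coordinates c = M·v (v = (-1023, 1890, -5517, 3192, 465, 2620)):
  c_1 = (0)·(-1023) + 4·1890 + (2)·(-5517) + 4·3192 + 3·465 + (-4)·(2620) = 209
  c_2 = (0)·(-1023) + 2·1890 + (1)·(-5517) + 2·3192 + 2·465 + (-2)·(2620) = 337
  c_3 = (2)·(-1023) + 1·1890 + (0)·(-5517) + 0·3192 + 1·465 + 0·2620 = 309
  c_4 = (1)·(-1023) + 0·1890 + (0)·(-5517) + 2·3192 + 0·465 + (-2)·(2620) = 121
  c_5 = (0)·(-1023) + (-1)·(1890) + (0)·(-5517) + 0·3192 + (-1)·(465) + 1·2620 = 265
  c_6 = (0)·(-1023) + (-8)·(1890) + (-4)·(-5517) + (-7)·(3192) + (-6)·(465) + 7·2620 = 154
p = 7; digits c_i = Σ_j d_{ij}·7^j, 0 ≤ d_{ij} < 7:
  c_1 = 209 = 6·7^0 + 1·7^1 + 4·7^2
  c_2 = 337 = 1·7^0 + 6·7^1 + 6·7^2
  c_3 = 309 = 1·7^0 + 2·7^1 + 6·7^2
  c_4 = 121 = 2·7^0 + 3·7^1 + 2·7^2
  c_5 = 265 = 6·7^0 + 2·7^1 + 5·7^2
  c_6 = 154 = 0·7^0 + 1·7^1 + 3·7^2
λ_0 = (6, 1, 1, 2, 6, 0)
λ_1 = (1, 6, 2, 3, 2, 1)
λ_2 = (4, 6, 6, 2, 5, 3)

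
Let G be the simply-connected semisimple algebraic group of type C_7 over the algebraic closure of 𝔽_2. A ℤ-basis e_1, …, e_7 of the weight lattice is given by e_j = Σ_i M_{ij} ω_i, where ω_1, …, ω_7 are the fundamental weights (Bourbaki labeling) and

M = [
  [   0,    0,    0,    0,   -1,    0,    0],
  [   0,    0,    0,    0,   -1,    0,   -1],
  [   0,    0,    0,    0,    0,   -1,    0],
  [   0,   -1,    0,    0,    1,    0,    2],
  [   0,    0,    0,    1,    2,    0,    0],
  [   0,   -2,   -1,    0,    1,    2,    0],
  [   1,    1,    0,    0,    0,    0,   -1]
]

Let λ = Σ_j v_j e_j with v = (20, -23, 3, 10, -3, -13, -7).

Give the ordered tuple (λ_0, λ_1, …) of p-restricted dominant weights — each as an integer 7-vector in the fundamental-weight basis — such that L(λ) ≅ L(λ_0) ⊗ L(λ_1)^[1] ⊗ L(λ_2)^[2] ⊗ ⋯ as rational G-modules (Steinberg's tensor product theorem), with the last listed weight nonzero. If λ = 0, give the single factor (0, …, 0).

In the fundamental-weight basis, λ has coordinates c = M·v (v = (20, -23, 3, 10, -3, -13, -7)):
  c_1 = 0*20 + 0*-23 + 0*3 + 0*10 + -1*-3 + 0*-13 + 0*-7 = 3
  c_2 = 0*20 + 0*-23 + 0*3 + 0*10 + -1*-3 + 0*-13 + -1*-7 = 10
  c_3 = 0*20 + 0*-23 + 0*3 + 0*10 + 0*-3 + -1*-13 + 0*-7 = 13
  c_4 = 0*20 + -1*-23 + 0*3 + 0*10 + 1*-3 + 0*-13 + 2*-7 = 6
  c_5 = 0*20 + 0*-23 + 0*3 + 1*10 + 2*-3 + 0*-13 + 0*-7 = 4
  c_6 = 0*20 + -2*-23 + -1*3 + 0*10 + 1*-3 + 2*-13 + 0*-7 = 14
  c_7 = 1*20 + 1*-23 + 0*3 + 0*10 + 0*-3 + 0*-13 + -1*-7 = 4
Expand coordinatewise in base 2:
  c_1 = 3 = 1·2^0 + 1·2^1
  c_2 = 10 = 0·2^0 + 1·2^1 + 0·2^2 + 1·2^3
  c_3 = 13 = 1·2^0 + 0·2^1 + 1·2^2 + 1·2^3
  c_4 = 6 = 0·2^0 + 1·2^1 + 1·2^2
  c_5 = 4 = 0·2^0 + 0·2^1 + 1·2^2
  c_6 = 14 = 0·2^0 + 1·2^1 + 1·2^2 + 1·2^3
  c_7 = 4 = 0·2^0 + 0·2^1 + 1·2^2
p-restricted factor λ_0 = (1, 0, 1, 0, 0, 0, 0)
p-restricted factor λ_1 = (1, 1, 0, 1, 0, 1, 0)
p-restricted factor λ_2 = (0, 0, 1, 1, 1, 1, 1)
p-restricted factor λ_3 = (0, 1, 1, 0, 0, 1, 0)

((1, 0, 1, 0, 0, 0, 0), (1, 1, 0, 1, 0, 1, 0), (0, 0, 1, 1, 1, 1, 1), (0, 1, 1, 0, 0, 1, 0))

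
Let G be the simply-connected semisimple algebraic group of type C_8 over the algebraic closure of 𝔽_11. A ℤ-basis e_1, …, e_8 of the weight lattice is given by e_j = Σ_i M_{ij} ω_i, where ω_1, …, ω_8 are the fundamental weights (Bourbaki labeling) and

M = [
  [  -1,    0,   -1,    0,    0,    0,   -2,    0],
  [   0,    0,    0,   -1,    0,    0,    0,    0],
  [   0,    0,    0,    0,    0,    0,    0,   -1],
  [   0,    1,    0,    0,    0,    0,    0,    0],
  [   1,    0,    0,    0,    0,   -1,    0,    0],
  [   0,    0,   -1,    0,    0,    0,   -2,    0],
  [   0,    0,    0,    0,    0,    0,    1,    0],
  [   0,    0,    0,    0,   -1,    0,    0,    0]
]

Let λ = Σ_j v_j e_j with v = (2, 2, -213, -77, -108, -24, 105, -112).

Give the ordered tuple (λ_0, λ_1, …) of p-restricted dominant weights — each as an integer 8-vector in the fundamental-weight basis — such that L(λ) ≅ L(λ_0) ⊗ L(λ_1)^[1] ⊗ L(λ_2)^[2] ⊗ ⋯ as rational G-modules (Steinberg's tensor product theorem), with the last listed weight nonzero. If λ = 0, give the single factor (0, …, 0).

In the fundamental-weight basis, λ has coordinates c = M·v (v = (2, 2, -213, -77, -108, -24, 105, -112)):
  c_1 = (-1)·(2) + (0)·(2) + (-1)·(-213) + (0)·(-77) + (0)·(-108) + (0)·(-24) + (-2)·(105) + (0)·(-112) = 1
  c_2 = (0)·(2) + (0)·(2) + (0)·(-213) + (-1)·(-77) + (0)·(-108) + (0)·(-24) + (0)·(105) + (0)·(-112) = 77
  c_3 = (0)·(2) + (0)·(2) + (0)·(-213) + (0)·(-77) + (0)·(-108) + (0)·(-24) + (0)·(105) + (-1)·(-112) = 112
  c_4 = (0)·(2) + (1)·(2) + (0)·(-213) + (0)·(-77) + (0)·(-108) + (0)·(-24) + (0)·(105) + (0)·(-112) = 2
  c_5 = (1)·(2) + (0)·(2) + (0)·(-213) + (0)·(-77) + (0)·(-108) + (-1)·(-24) + (0)·(105) + (0)·(-112) = 26
  c_6 = (0)·(2) + (0)·(2) + (-1)·(-213) + (0)·(-77) + (0)·(-108) + (0)·(-24) + (-2)·(105) + (0)·(-112) = 3
  c_7 = (0)·(2) + (0)·(2) + (0)·(-213) + (0)·(-77) + (0)·(-108) + (0)·(-24) + (1)·(105) + (0)·(-112) = 105
  c_8 = (0)·(2) + (0)·(2) + (0)·(-213) + (0)·(-77) + (-1)·(-108) + (0)·(-24) + (0)·(105) + (0)·(-112) = 108
Base-11 expansion of each c_i:
  c_1 = 1 = 1·11^0
  c_2 = 77 = 0·11^0 + 7·11^1
  c_3 = 112 = 2·11^0 + 10·11^1
  c_4 = 2 = 2·11^0
  c_5 = 26 = 4·11^0 + 2·11^1
  c_6 = 3 = 3·11^0
  c_7 = 105 = 6·11^0 + 9·11^1
  c_8 = 108 = 9·11^0 + 9·11^1
λ_0 = (1, 0, 2, 2, 4, 3, 6, 9)
λ_1 = (0, 7, 10, 0, 2, 0, 9, 9)

((1, 0, 2, 2, 4, 3, 6, 9), (0, 7, 10, 0, 2, 0, 9, 9))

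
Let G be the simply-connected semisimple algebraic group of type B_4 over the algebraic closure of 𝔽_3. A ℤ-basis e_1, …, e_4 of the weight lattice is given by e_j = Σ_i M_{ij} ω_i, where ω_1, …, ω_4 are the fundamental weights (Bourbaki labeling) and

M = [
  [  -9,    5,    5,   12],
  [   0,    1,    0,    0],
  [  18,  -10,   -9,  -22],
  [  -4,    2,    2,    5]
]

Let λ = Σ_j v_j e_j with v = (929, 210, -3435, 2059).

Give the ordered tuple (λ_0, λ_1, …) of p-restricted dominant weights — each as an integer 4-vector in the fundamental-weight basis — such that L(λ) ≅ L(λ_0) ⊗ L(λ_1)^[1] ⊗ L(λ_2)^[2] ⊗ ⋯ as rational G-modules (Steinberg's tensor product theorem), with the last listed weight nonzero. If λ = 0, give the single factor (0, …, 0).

Converting to the ω-basis (c_i = row i of M dotted with v = (929, 210, -3435, 2059)):
  c_1 = -9*929 + 5*210 + 5*-3435 + 12*2059 = 222
  c_2 = 0*929 + 1*210 + 0*-3435 + 0*2059 = 210
  c_3 = 18*929 + -10*210 + -9*-3435 + -22*2059 = 239
  c_4 = -4*929 + 2*210 + 2*-3435 + 5*2059 = 129
Base-3 expansion of each c_i:
  c_1 = 222 = 0·3^0 + 2·3^1 + 0·3^2 + 2·3^3 + 2·3^4
  c_2 = 210 = 0·3^0 + 1·3^1 + 2·3^2 + 1·3^3 + 2·3^4
  c_3 = 239 = 2·3^0 + 1·3^1 + 2·3^2 + 2·3^3 + 2·3^4
  c_4 = 129 = 0·3^0 + 1·3^1 + 2·3^2 + 1·3^3 + 1·3^4
p-restricted factor λ_0 = (0, 0, 2, 0)
p-restricted factor λ_1 = (2, 1, 1, 1)
p-restricted factor λ_2 = (0, 2, 2, 2)
p-restricted factor λ_3 = (2, 1, 2, 1)
p-restricted factor λ_4 = (2, 2, 2, 1)

((0, 0, 2, 0), (2, 1, 1, 1), (0, 2, 2, 2), (2, 1, 2, 1), (2, 2, 2, 1))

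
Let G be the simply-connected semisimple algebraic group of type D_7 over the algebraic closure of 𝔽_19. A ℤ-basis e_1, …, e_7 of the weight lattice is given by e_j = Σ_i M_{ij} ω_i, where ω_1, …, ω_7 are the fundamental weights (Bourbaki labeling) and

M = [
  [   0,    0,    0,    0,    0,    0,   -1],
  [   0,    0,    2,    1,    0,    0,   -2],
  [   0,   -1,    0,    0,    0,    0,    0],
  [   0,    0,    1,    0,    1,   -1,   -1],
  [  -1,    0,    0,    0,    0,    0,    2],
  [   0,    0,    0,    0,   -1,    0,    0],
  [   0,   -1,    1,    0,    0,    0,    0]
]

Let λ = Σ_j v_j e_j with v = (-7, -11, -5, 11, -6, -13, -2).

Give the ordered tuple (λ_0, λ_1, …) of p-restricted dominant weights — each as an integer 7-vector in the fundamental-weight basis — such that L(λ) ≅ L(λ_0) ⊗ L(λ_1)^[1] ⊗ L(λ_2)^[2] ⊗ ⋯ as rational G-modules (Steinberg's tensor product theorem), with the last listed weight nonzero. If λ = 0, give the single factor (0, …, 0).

In the fundamental-weight basis, λ has coordinates c = M·v (v = (-7, -11, -5, 11, -6, -13, -2)):
  c_1 = (0)·(-7) + (0)·(-11) + (0)·(-5) + 0·11 + (0)·(-6) + (0)·(-13) + (-1)·(-2) = 2
  c_2 = (0)·(-7) + (0)·(-11) + (2)·(-5) + 1·11 + (0)·(-6) + (0)·(-13) + (-2)·(-2) = 5
  c_3 = (0)·(-7) + (-1)·(-11) + (0)·(-5) + 0·11 + (0)·(-6) + (0)·(-13) + (0)·(-2) = 11
  c_4 = (0)·(-7) + (0)·(-11) + (1)·(-5) + 0·11 + (1)·(-6) + (-1)·(-13) + (-1)·(-2) = 4
  c_5 = (-1)·(-7) + (0)·(-11) + (0)·(-5) + 0·11 + (0)·(-6) + (0)·(-13) + (2)·(-2) = 3
  c_6 = (0)·(-7) + (0)·(-11) + (0)·(-5) + 0·11 + (-1)·(-6) + (0)·(-13) + (0)·(-2) = 6
  c_7 = (0)·(-7) + (-1)·(-11) + (1)·(-5) + 0·11 + (0)·(-6) + (0)·(-13) + (0)·(-2) = 6
p = 19; digits c_i = Σ_j d_{ij}·19^j, 0 ≤ d_{ij} < 19:
  c_1 = 2 = 2·19^0
  c_2 = 5 = 5·19^0
  c_3 = 11 = 11·19^0
  c_4 = 4 = 4·19^0
  c_5 = 3 = 3·19^0
  c_6 = 6 = 6·19^0
  c_7 = 6 = 6·19^0
p-restricted factor λ_0 = (2, 5, 11, 4, 3, 6, 6)

((2, 5, 11, 4, 3, 6, 6),)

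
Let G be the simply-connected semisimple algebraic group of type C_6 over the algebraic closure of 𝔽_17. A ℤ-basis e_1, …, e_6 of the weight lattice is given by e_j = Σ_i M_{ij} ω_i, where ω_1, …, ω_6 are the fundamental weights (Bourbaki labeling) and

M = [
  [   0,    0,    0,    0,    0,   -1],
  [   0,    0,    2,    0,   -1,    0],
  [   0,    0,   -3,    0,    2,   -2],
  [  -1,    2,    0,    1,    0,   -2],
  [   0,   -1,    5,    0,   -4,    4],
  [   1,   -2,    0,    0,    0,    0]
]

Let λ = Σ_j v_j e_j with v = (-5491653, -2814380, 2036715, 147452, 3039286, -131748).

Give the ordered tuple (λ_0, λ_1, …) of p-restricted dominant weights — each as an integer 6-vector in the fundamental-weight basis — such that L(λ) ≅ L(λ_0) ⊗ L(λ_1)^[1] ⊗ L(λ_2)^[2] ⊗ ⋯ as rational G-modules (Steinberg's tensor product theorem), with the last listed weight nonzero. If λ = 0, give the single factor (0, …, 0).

In the fundamental-weight basis, λ has coordinates c = M·v (v = (-5491653, -2814380, 2036715, 147452, 3039286, -131748)):
  c_1 = (0)·(-5491653) + (0)·(-2814380) + 0·2036715 + 0·147452 + 0·3039286 + (-1)·(-131748) = 131748
  c_2 = (0)·(-5491653) + (0)·(-2814380) + 2·2036715 + 0·147452 + (-1)·(3039286) + (0)·(-131748) = 1034144
  c_3 = (0)·(-5491653) + (0)·(-2814380) + (-3)·(2036715) + 0·147452 + 2·3039286 + (-2)·(-131748) = 231923
  c_4 = (-1)·(-5491653) + (2)·(-2814380) + 0·2036715 + 1·147452 + 0·3039286 + (-2)·(-131748) = 273841
  c_5 = (0)·(-5491653) + (-1)·(-2814380) + 5·2036715 + 0·147452 + (-4)·(3039286) + (4)·(-131748) = 313819
  c_6 = (1)·(-5491653) + (-2)·(-2814380) + 0·2036715 + 0·147452 + 0·3039286 + (0)·(-131748) = 137107
Base-17 expansion of each c_i:
  c_1 = 131748 = 15·17^0 + 14·17^1 + 13·17^2 + 9·17^3 + 1·17^4
  c_2 = 1034144 = 0·17^0 + 6·17^1 + 8·17^2 + 6·17^3 + 12·17^4
  c_3 = 231923 = 9·17^0 + 8·17^1 + 3·17^2 + 13·17^3 + 2·17^4
  c_4 = 273841 = 5·17^0 + 9·17^1 + 12·17^2 + 4·17^3 + 3·17^4
  c_5 = 313819 = 16·17^0 + 14·17^1 + 14·17^2 + 12·17^3 + 3·17^4
  c_6 = 137107 = 2·17^0 + 7·17^1 + 15·17^2 + 10·17^3 + 1·17^4
Factor λ_0 = (15, 0, 9, 5, 16, 2)
Factor λ_1 = (14, 6, 8, 9, 14, 7)
Factor λ_2 = (13, 8, 3, 12, 14, 15)
Factor λ_3 = (9, 6, 13, 4, 12, 10)
Factor λ_4 = (1, 12, 2, 3, 3, 1)

((15, 0, 9, 5, 16, 2), (14, 6, 8, 9, 14, 7), (13, 8, 3, 12, 14, 15), (9, 6, 13, 4, 12, 10), (1, 12, 2, 3, 3, 1))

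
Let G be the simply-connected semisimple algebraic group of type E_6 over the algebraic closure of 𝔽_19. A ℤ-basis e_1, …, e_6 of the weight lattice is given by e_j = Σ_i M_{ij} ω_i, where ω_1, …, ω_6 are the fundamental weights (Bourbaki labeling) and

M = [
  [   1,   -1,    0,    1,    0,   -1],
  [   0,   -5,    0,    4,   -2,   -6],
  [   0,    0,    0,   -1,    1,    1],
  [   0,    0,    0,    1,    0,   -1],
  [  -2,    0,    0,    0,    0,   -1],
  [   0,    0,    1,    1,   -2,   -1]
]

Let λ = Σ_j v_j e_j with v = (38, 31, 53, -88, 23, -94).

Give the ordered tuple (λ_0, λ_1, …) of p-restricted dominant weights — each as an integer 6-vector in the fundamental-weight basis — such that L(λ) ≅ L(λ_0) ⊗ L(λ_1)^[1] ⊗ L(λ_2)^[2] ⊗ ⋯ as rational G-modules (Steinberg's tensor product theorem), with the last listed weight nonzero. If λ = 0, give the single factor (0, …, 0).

ω-coordinates c = M·v, v = (38, 31, 53, -88, 23, -94):
  c_1 = 1·38 + (-1)·(31) + 0·53 + (1)·(-88) + 0·23 + (-1)·(-94) = 13
  c_2 = 0·38 + (-5)·(31) + 0·53 + (4)·(-88) + (-2)·(23) + (-6)·(-94) = 11
  c_3 = 0·38 + 0·31 + 0·53 + (-1)·(-88) + 1·23 + (1)·(-94) = 17
  c_4 = 0·38 + 0·31 + 0·53 + (1)·(-88) + 0·23 + (-1)·(-94) = 6
  c_5 = (-2)·(38) + 0·31 + 0·53 + (0)·(-88) + 0·23 + (-1)·(-94) = 18
  c_6 = 0·38 + 0·31 + 1·53 + (1)·(-88) + (-2)·(23) + (-1)·(-94) = 13
Base-19 expansion of each c_i:
  c_1 = 13 = 13·19^0
  c_2 = 11 = 11·19^0
  c_3 = 17 = 17·19^0
  c_4 = 6 = 6·19^0
  c_5 = 18 = 18·19^0
  c_6 = 13 = 13·19^0
λ_0 = (13, 11, 17, 6, 18, 13)

((13, 11, 17, 6, 18, 13),)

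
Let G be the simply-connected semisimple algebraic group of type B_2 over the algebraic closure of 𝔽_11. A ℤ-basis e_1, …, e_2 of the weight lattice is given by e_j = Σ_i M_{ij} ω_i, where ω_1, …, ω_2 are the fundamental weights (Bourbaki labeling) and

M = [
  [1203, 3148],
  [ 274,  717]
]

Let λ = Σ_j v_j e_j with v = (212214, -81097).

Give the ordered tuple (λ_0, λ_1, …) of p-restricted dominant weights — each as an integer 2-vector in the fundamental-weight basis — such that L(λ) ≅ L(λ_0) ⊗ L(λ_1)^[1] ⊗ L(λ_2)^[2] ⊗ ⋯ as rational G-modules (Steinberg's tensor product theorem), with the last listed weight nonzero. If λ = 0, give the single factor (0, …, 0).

((9, 10), (7, 7))

In the fundamental-weight basis, λ has coordinates c = M·v (v = (212214, -81097)):
  c_1 = 1203*212214 + 3148*-81097 = 86
  c_2 = 274*212214 + 717*-81097 = 87
Expand coordinatewise in base 11:
  c_1 = 86 = 9·11^0 + 7·11^1
  c_2 = 87 = 10·11^0 + 7·11^1
p-restricted factor λ_0 = (9, 10)
p-restricted factor λ_1 = (7, 7)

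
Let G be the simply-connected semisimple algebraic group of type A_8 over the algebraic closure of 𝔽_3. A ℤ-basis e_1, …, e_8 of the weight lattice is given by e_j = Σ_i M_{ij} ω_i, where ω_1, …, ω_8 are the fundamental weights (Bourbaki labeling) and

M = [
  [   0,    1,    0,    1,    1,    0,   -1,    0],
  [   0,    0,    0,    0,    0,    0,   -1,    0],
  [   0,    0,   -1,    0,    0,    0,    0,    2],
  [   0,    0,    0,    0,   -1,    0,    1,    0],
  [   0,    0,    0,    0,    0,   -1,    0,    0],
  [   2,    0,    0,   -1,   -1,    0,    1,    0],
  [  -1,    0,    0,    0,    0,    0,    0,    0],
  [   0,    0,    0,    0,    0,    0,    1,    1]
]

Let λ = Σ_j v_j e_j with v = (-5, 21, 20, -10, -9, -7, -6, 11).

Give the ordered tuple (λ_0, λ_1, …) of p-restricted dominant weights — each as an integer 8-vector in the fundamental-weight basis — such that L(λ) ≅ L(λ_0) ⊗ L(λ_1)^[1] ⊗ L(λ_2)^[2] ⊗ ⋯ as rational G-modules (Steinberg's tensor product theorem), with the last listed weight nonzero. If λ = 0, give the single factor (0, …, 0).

((2, 0, 2, 0, 1, 0, 2, 2), (2, 2, 0, 1, 2, 1, 1, 1))

Converting to the ω-basis (c_i = row i of M dotted with v = (-5, 21, 20, -10, -9, -7, -6, 11)):
  c_1 = 0*-5 + 1*21 + 0*20 + 1*-10 + 1*-9 + 0*-7 + -1*-6 + 0*11 = 8
  c_2 = 0*-5 + 0*21 + 0*20 + 0*-10 + 0*-9 + 0*-7 + -1*-6 + 0*11 = 6
  c_3 = 0*-5 + 0*21 + -1*20 + 0*-10 + 0*-9 + 0*-7 + 0*-6 + 2*11 = 2
  c_4 = 0*-5 + 0*21 + 0*20 + 0*-10 + -1*-9 + 0*-7 + 1*-6 + 0*11 = 3
  c_5 = 0*-5 + 0*21 + 0*20 + 0*-10 + 0*-9 + -1*-7 + 0*-6 + 0*11 = 7
  c_6 = 2*-5 + 0*21 + 0*20 + -1*-10 + -1*-9 + 0*-7 + 1*-6 + 0*11 = 3
  c_7 = -1*-5 + 0*21 + 0*20 + 0*-10 + 0*-9 + 0*-7 + 0*-6 + 0*11 = 5
  c_8 = 0*-5 + 0*21 + 0*20 + 0*-10 + 0*-9 + 0*-7 + 1*-6 + 1*11 = 5
Writing each c_i in base p = 3:
  c_1 = 8 = 2·3^0 + 2·3^1
  c_2 = 6 = 0·3^0 + 2·3^1
  c_3 = 2 = 2·3^0
  c_4 = 3 = 0·3^0 + 1·3^1
  c_5 = 7 = 1·3^0 + 2·3^1
  c_6 = 3 = 0·3^0 + 1·3^1
  c_7 = 5 = 2·3^0 + 1·3^1
  c_8 = 5 = 2·3^0 + 1·3^1
λ_0 = (2, 0, 2, 0, 1, 0, 2, 2)
λ_1 = (2, 2, 0, 1, 2, 1, 1, 1)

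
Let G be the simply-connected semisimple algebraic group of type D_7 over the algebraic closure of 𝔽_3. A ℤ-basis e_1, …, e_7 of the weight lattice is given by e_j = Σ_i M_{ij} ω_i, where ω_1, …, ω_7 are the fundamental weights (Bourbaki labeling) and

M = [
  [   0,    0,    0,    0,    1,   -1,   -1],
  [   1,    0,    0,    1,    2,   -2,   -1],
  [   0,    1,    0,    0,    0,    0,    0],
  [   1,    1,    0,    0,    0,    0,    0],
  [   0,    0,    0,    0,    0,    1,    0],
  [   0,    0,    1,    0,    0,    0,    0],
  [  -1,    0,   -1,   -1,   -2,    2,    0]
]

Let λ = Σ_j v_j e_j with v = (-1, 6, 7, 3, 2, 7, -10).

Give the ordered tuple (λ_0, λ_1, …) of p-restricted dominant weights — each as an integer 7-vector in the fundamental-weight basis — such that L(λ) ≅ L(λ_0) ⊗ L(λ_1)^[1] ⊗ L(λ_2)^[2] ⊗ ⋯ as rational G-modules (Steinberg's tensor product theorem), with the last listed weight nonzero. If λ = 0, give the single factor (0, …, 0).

Change of basis e → ω: c = M·v where v = (-1, 6, 7, 3, 2, 7, -10):
  c_1 = (0)·(-1) + (0)·(6) + (0)·(7) + (0)·(3) + (1)·(2) + (-1)·(7) + (-1)·(-10) = 5
  c_2 = (1)·(-1) + (0)·(6) + (0)·(7) + (1)·(3) + (2)·(2) + (-2)·(7) + (-1)·(-10) = 2
  c_3 = (0)·(-1) + (1)·(6) + (0)·(7) + (0)·(3) + (0)·(2) + (0)·(7) + (0)·(-10) = 6
  c_4 = (1)·(-1) + (1)·(6) + (0)·(7) + (0)·(3) + (0)·(2) + (0)·(7) + (0)·(-10) = 5
  c_5 = (0)·(-1) + (0)·(6) + (0)·(7) + (0)·(3) + (0)·(2) + (1)·(7) + (0)·(-10) = 7
  c_6 = (0)·(-1) + (0)·(6) + (1)·(7) + (0)·(3) + (0)·(2) + (0)·(7) + (0)·(-10) = 7
  c_7 = (-1)·(-1) + (0)·(6) + (-1)·(7) + (-1)·(3) + (-2)·(2) + (2)·(7) + (0)·(-10) = 1
Writing each c_i in base p = 3:
  c_1 = 5 = 2·3^0 + 1·3^1
  c_2 = 2 = 2·3^0
  c_3 = 6 = 0·3^0 + 2·3^1
  c_4 = 5 = 2·3^0 + 1·3^1
  c_5 = 7 = 1·3^0 + 2·3^1
  c_6 = 7 = 1·3^0 + 2·3^1
  c_7 = 1 = 1·3^0
Factor λ_0 = (2, 2, 0, 2, 1, 1, 1)
Factor λ_1 = (1, 0, 2, 1, 2, 2, 0)

((2, 2, 0, 2, 1, 1, 1), (1, 0, 2, 1, 2, 2, 0))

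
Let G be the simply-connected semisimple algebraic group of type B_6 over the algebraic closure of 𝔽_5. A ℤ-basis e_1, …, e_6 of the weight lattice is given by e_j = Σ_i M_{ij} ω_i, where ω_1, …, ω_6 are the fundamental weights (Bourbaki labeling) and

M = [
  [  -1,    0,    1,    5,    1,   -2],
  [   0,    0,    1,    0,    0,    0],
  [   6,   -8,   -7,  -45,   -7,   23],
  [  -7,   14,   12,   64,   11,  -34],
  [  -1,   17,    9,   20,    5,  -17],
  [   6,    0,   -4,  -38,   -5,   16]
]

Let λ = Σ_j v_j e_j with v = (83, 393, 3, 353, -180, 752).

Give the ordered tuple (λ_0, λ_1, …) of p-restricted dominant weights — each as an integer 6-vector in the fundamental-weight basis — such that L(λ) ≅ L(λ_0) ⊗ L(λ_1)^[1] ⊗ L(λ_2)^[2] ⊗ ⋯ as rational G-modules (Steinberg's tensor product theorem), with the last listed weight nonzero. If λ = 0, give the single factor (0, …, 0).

((1, 3, 4, 1, 1, 4),)

In the fundamental-weight basis, λ has coordinates c = M·v (v = (83, 393, 3, 353, -180, 752)):
  c_1 = -1*83 + 0*393 + 1*3 + 5*353 + 1*-180 + -2*752 = 1
  c_2 = 0*83 + 0*393 + 1*3 + 0*353 + 0*-180 + 0*752 = 3
  c_3 = 6*83 + -8*393 + -7*3 + -45*353 + -7*-180 + 23*752 = 4
  c_4 = -7*83 + 14*393 + 12*3 + 64*353 + 11*-180 + -34*752 = 1
  c_5 = -1*83 + 17*393 + 9*3 + 20*353 + 5*-180 + -17*752 = 1
  c_6 = 6*83 + 0*393 + -4*3 + -38*353 + -5*-180 + 16*752 = 4
Expand coordinatewise in base 5:
  c_1 = 1 = 1·5^0
  c_2 = 3 = 3·5^0
  c_3 = 4 = 4·5^0
  c_4 = 1 = 1·5^0
  c_5 = 1 = 1·5^0
  c_6 = 4 = 4·5^0
Factor λ_0 = (1, 3, 4, 1, 1, 4)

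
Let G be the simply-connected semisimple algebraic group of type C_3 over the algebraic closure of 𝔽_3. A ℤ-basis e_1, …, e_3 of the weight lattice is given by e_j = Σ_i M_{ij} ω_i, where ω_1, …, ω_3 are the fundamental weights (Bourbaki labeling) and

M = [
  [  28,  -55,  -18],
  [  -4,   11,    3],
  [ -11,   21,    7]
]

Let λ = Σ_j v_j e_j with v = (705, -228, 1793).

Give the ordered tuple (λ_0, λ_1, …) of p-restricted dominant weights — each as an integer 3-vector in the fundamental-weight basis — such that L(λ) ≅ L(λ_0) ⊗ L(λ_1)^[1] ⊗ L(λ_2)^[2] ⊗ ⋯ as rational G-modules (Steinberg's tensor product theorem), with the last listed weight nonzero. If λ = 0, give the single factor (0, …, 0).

((0, 0, 2), (2, 2, 2), (0, 2, 0), (0, 1, 0))

Converting to the ω-basis (c_i = row i of M dotted with v = (705, -228, 1793)):
  c_1 = (28)·(705) + (-55)·(-228) + (-18)·(1793) = 6
  c_2 = (-4)·(705) + (11)·(-228) + (3)·(1793) = 51
  c_3 = (-11)·(705) + (21)·(-228) + (7)·(1793) = 8
Base-3 expansion of each c_i:
  c_1 = 6 = 0·3^0 + 2·3^1
  c_2 = 51 = 0·3^0 + 2·3^1 + 2·3^2 + 1·3^3
  c_3 = 8 = 2·3^0 + 2·3^1
λ_0 = (0, 0, 2)
λ_1 = (2, 2, 2)
λ_2 = (0, 2, 0)
λ_3 = (0, 1, 0)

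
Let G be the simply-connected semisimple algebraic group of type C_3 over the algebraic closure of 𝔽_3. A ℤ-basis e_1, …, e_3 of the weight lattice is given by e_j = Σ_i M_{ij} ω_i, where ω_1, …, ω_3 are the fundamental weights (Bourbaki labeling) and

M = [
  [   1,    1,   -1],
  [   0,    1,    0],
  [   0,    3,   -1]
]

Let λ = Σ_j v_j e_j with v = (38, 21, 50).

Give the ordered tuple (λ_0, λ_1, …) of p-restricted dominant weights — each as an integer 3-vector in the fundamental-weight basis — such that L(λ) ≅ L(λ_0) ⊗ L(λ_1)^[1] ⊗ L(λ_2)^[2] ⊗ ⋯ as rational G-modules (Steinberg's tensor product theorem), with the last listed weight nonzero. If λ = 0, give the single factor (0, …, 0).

In the fundamental-weight basis, λ has coordinates c = M·v (v = (38, 21, 50)):
  c_1 = 1·38 + 1·21 + (-1)·(50) = 9
  c_2 = 0·38 + 1·21 + 0·50 = 21
  c_3 = 0·38 + 3·21 + (-1)·(50) = 13
Base-3 expansion of each c_i:
  c_1 = 9 = 0·3^0 + 0·3^1 + 1·3^2
  c_2 = 21 = 0·3^0 + 1·3^1 + 2·3^2
  c_3 = 13 = 1·3^0 + 1·3^1 + 1·3^2
p-restricted factor λ_0 = (0, 0, 1)
p-restricted factor λ_1 = (0, 1, 1)
p-restricted factor λ_2 = (1, 2, 1)

((0, 0, 1), (0, 1, 1), (1, 2, 1))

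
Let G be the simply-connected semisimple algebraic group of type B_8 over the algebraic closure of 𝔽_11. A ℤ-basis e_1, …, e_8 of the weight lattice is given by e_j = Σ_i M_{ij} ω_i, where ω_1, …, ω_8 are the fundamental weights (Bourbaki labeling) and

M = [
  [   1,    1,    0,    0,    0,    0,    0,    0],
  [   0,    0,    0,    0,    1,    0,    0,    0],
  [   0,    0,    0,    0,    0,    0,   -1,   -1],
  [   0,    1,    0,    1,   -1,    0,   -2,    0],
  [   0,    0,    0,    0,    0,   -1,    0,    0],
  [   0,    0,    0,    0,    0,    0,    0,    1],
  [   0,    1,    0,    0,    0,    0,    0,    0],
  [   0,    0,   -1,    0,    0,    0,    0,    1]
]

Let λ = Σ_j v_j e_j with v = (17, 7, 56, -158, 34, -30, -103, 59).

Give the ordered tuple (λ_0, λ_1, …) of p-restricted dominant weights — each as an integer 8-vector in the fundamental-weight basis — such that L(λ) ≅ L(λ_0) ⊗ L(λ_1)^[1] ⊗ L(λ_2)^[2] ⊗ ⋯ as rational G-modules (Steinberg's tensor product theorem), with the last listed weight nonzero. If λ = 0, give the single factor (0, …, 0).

((2, 1, 0, 10, 8, 4, 7, 3), (2, 3, 4, 1, 2, 5, 0, 0))

Change of basis e → ω: c = M·v where v = (17, 7, 56, -158, 34, -30, -103, 59):
  c_1 = (1)·(17) + (1)·(7) + (0)·(56) + (0)·(-158) + (0)·(34) + (0)·(-30) + (0)·(-103) + (0)·(59) = 24
  c_2 = (0)·(17) + (0)·(7) + (0)·(56) + (0)·(-158) + (1)·(34) + (0)·(-30) + (0)·(-103) + (0)·(59) = 34
  c_3 = (0)·(17) + (0)·(7) + (0)·(56) + (0)·(-158) + (0)·(34) + (0)·(-30) + (-1)·(-103) + (-1)·(59) = 44
  c_4 = (0)·(17) + (1)·(7) + (0)·(56) + (1)·(-158) + (-1)·(34) + (0)·(-30) + (-2)·(-103) + (0)·(59) = 21
  c_5 = (0)·(17) + (0)·(7) + (0)·(56) + (0)·(-158) + (0)·(34) + (-1)·(-30) + (0)·(-103) + (0)·(59) = 30
  c_6 = (0)·(17) + (0)·(7) + (0)·(56) + (0)·(-158) + (0)·(34) + (0)·(-30) + (0)·(-103) + (1)·(59) = 59
  c_7 = (0)·(17) + (1)·(7) + (0)·(56) + (0)·(-158) + (0)·(34) + (0)·(-30) + (0)·(-103) + (0)·(59) = 7
  c_8 = (0)·(17) + (0)·(7) + (-1)·(56) + (0)·(-158) + (0)·(34) + (0)·(-30) + (0)·(-103) + (1)·(59) = 3
Base-11 expansion of each c_i:
  c_1 = 24 = 2·11^0 + 2·11^1
  c_2 = 34 = 1·11^0 + 3·11^1
  c_3 = 44 = 0·11^0 + 4·11^1
  c_4 = 21 = 10·11^0 + 1·11^1
  c_5 = 30 = 8·11^0 + 2·11^1
  c_6 = 59 = 4·11^0 + 5·11^1
  c_7 = 7 = 7·11^0
  c_8 = 3 = 3·11^0
Factor λ_0 = (2, 1, 0, 10, 8, 4, 7, 3)
Factor λ_1 = (2, 3, 4, 1, 2, 5, 0, 0)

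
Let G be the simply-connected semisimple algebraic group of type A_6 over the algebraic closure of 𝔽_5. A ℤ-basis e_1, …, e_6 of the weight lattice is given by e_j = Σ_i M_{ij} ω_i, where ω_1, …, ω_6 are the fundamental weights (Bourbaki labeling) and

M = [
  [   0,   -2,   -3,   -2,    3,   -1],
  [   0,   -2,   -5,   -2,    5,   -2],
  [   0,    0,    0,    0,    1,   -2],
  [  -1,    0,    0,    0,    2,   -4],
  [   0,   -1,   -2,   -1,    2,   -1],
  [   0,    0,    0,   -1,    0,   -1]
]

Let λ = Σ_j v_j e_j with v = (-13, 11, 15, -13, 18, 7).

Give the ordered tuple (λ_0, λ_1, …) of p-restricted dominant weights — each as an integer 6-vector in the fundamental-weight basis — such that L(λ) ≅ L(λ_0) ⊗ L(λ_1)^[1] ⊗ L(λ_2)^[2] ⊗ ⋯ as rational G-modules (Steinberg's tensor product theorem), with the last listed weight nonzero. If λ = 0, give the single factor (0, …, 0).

((1, 0, 4, 1, 1, 1), (1, 1, 0, 4, 0, 1))

Change of basis e → ω: c = M·v where v = (-13, 11, 15, -13, 18, 7):
  c_1 = (0)·(-13) + (-2)·(11) + (-3)·(15) + (-2)·(-13) + (3)·(18) + (-1)·(7) = 6
  c_2 = (0)·(-13) + (-2)·(11) + (-5)·(15) + (-2)·(-13) + (5)·(18) + (-2)·(7) = 5
  c_3 = (0)·(-13) + (0)·(11) + (0)·(15) + (0)·(-13) + (1)·(18) + (-2)·(7) = 4
  c_4 = (-1)·(-13) + (0)·(11) + (0)·(15) + (0)·(-13) + (2)·(18) + (-4)·(7) = 21
  c_5 = (0)·(-13) + (-1)·(11) + (-2)·(15) + (-1)·(-13) + (2)·(18) + (-1)·(7) = 1
  c_6 = (0)·(-13) + (0)·(11) + (0)·(15) + (-1)·(-13) + (0)·(18) + (-1)·(7) = 6
Writing each c_i in base p = 5:
  c_1 = 6 = 1·5^0 + 1·5^1
  c_2 = 5 = 0·5^0 + 1·5^1
  c_3 = 4 = 4·5^0
  c_4 = 21 = 1·5^0 + 4·5^1
  c_5 = 1 = 1·5^0
  c_6 = 6 = 1·5^0 + 1·5^1
p-restricted factor λ_0 = (1, 0, 4, 1, 1, 1)
p-restricted factor λ_1 = (1, 1, 0, 4, 0, 1)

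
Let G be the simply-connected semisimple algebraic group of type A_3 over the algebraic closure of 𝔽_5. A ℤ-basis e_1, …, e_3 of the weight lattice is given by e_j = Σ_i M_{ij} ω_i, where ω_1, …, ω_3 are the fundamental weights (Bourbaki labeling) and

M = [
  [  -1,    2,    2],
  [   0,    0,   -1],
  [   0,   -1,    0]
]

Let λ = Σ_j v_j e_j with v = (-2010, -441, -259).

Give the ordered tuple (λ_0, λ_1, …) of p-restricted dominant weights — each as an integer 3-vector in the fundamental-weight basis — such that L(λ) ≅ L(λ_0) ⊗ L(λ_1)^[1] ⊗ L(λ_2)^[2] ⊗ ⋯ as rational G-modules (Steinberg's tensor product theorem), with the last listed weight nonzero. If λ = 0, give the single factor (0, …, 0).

((0, 4, 1), (2, 1, 3), (4, 0, 2), (4, 2, 3))

ω-coordinates c = M·v, v = (-2010, -441, -259):
  c_1 = (-1)·(-2010) + (2)·(-441) + (2)·(-259) = 610
  c_2 = (0)·(-2010) + (0)·(-441) + (-1)·(-259) = 259
  c_3 = (0)·(-2010) + (-1)·(-441) + (0)·(-259) = 441
Writing each c_i in base p = 5:
  c_1 = 610 = 0·5^0 + 2·5^1 + 4·5^2 + 4·5^3
  c_2 = 259 = 4·5^0 + 1·5^1 + 0·5^2 + 2·5^3
  c_3 = 441 = 1·5^0 + 3·5^1 + 2·5^2 + 3·5^3
Factor λ_0 = (0, 4, 1)
Factor λ_1 = (2, 1, 3)
Factor λ_2 = (4, 0, 2)
Factor λ_3 = (4, 2, 3)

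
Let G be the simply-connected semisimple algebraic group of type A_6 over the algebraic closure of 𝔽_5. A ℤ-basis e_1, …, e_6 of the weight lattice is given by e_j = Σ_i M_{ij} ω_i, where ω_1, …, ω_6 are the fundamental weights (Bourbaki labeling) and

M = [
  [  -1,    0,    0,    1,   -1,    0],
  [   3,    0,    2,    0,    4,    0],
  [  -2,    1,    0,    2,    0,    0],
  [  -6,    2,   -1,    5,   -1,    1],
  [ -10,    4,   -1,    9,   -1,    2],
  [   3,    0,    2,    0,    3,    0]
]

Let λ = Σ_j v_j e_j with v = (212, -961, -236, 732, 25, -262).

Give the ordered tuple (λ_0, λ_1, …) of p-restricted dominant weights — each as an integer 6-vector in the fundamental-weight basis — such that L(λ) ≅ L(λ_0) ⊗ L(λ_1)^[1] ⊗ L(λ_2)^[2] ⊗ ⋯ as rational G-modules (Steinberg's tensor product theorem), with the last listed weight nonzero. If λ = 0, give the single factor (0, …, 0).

Change of basis e → ω: c = M·v where v = (212, -961, -236, 732, 25, -262):
  c_1 = (-1)·(212) + (0)·(-961) + (0)·(-236) + 1·732 + (-1)·(25) + (0)·(-262) = 495
  c_2 = 3·212 + (0)·(-961) + (2)·(-236) + 0·732 + 4·25 + (0)·(-262) = 264
  c_3 = (-2)·(212) + (1)·(-961) + (0)·(-236) + 2·732 + 0·25 + (0)·(-262) = 79
  c_4 = (-6)·(212) + (2)·(-961) + (-1)·(-236) + 5·732 + (-1)·(25) + (1)·(-262) = 415
  c_5 = (-10)·(212) + (4)·(-961) + (-1)·(-236) + 9·732 + (-1)·(25) + (2)·(-262) = 311
  c_6 = 3·212 + (0)·(-961) + (2)·(-236) + 0·732 + 3·25 + (0)·(-262) = 239
Expand coordinatewise in base 5:
  c_1 = 495 = 0·5^0 + 4·5^1 + 4·5^2 + 3·5^3
  c_2 = 264 = 4·5^0 + 2·5^1 + 0·5^2 + 2·5^3
  c_3 = 79 = 4·5^0 + 0·5^1 + 3·5^2
  c_4 = 415 = 0·5^0 + 3·5^1 + 1·5^2 + 3·5^3
  c_5 = 311 = 1·5^0 + 2·5^1 + 2·5^2 + 2·5^3
  c_6 = 239 = 4·5^0 + 2·5^1 + 4·5^2 + 1·5^3
p-restricted factor λ_0 = (0, 4, 4, 0, 1, 4)
p-restricted factor λ_1 = (4, 2, 0, 3, 2, 2)
p-restricted factor λ_2 = (4, 0, 3, 1, 2, 4)
p-restricted factor λ_3 = (3, 2, 0, 3, 2, 1)

((0, 4, 4, 0, 1, 4), (4, 2, 0, 3, 2, 2), (4, 0, 3, 1, 2, 4), (3, 2, 0, 3, 2, 1))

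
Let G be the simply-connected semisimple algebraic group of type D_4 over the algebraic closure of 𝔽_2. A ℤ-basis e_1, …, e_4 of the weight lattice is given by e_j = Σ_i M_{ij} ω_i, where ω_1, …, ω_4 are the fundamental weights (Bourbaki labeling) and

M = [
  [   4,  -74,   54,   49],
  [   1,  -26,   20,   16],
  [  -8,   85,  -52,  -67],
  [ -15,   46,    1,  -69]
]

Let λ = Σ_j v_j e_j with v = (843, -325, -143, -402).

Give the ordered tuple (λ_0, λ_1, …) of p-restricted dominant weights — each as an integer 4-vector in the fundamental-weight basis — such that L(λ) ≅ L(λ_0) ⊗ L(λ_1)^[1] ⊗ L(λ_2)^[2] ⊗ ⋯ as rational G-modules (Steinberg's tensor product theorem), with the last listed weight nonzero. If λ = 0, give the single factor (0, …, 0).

((0, 1, 1, 0), (1, 0, 0, 0))

Change of basis e → ω: c = M·v where v = (843, -325, -143, -402):
  c_1 = (4)·(843) + (-74)·(-325) + (54)·(-143) + (49)·(-402) = 2
  c_2 = (1)·(843) + (-26)·(-325) + (20)·(-143) + (16)·(-402) = 1
  c_3 = (-8)·(843) + (85)·(-325) + (-52)·(-143) + (-67)·(-402) = 1
  c_4 = (-15)·(843) + (46)·(-325) + (1)·(-143) + (-69)·(-402) = 0
Writing each c_i in base p = 2:
  c_1 = 2 = 0·2^0 + 1·2^1
  c_2 = 1 = 1·2^0
  c_3 = 1 = 1·2^0
  c_4 = 0
Factor λ_0 = (0, 1, 1, 0)
Factor λ_1 = (1, 0, 0, 0)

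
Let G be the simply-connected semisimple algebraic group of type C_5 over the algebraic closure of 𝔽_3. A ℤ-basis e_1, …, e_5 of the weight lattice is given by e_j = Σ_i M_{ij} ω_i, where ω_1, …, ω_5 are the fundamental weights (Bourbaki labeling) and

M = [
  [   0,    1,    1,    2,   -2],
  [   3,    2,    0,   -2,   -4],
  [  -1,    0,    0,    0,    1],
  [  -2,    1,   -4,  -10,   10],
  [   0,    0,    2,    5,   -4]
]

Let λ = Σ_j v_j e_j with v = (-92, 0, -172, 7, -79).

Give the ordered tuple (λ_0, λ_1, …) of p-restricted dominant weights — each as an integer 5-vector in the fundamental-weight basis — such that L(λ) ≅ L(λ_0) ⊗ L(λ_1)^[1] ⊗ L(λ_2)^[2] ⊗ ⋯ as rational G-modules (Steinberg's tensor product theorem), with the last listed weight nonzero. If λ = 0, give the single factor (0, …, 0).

Compute c_i = Σ_j M_{ij} v_j with v = (-92, 0, -172, 7, -79):
  c_1 = (0)·(-92) + (1)·(0) + (1)·(-172) + (2)·(7) + (-2)·(-79) = 0
  c_2 = (3)·(-92) + (2)·(0) + (0)·(-172) + (-2)·(7) + (-4)·(-79) = 26
  c_3 = (-1)·(-92) + (0)·(0) + (0)·(-172) + (0)·(7) + (1)·(-79) = 13
  c_4 = (-2)·(-92) + (1)·(0) + (-4)·(-172) + (-10)·(7) + (10)·(-79) = 12
  c_5 = (0)·(-92) + (0)·(0) + (2)·(-172) + (5)·(7) + (-4)·(-79) = 7
p = 3; digits c_i = Σ_j d_{ij}·3^j, 0 ≤ d_{ij} < 3:
  c_1 = 0
  c_2 = 26 = 2·3^0 + 2·3^1 + 2·3^2
  c_3 = 13 = 1·3^0 + 1·3^1 + 1·3^2
  c_4 = 12 = 0·3^0 + 1·3^1 + 1·3^2
  c_5 = 7 = 1·3^0 + 2·3^1
p-restricted factor λ_0 = (0, 2, 1, 0, 1)
p-restricted factor λ_1 = (0, 2, 1, 1, 2)
p-restricted factor λ_2 = (0, 2, 1, 1, 0)

((0, 2, 1, 0, 1), (0, 2, 1, 1, 2), (0, 2, 1, 1, 0))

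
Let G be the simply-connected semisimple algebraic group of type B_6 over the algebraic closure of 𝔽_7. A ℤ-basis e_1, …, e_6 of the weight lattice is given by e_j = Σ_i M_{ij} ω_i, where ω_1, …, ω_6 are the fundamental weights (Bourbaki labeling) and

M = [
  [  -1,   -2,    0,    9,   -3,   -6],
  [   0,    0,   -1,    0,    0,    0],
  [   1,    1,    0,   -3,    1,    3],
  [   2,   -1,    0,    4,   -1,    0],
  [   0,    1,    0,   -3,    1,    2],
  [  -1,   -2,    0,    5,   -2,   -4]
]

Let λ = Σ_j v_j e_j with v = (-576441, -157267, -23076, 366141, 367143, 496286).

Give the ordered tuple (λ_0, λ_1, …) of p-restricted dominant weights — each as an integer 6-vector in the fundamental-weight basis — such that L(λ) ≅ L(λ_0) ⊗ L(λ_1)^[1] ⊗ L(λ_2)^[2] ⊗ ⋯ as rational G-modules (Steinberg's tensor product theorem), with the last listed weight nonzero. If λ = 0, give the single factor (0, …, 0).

In the fundamental-weight basis, λ has coordinates c = M·v (v = (-576441, -157267, -23076, 366141, 367143, 496286)):
  c_1 = (-1)·(-576441) + (-2)·(-157267) + (0)·(-23076) + (9)·(366141) + (-3)·(367143) + (-6)·(496286) = 107099
  c_2 = (0)·(-576441) + (0)·(-157267) + (-1)·(-23076) + (0)·(366141) + (0)·(367143) + (0)·(496286) = 23076
  c_3 = (1)·(-576441) + (1)·(-157267) + (0)·(-23076) + (-3)·(366141) + (1)·(367143) + (3)·(496286) = 23870
  c_4 = (2)·(-576441) + (-1)·(-157267) + (0)·(-23076) + (4)·(366141) + (-1)·(367143) + (0)·(496286) = 101806
  c_5 = (0)·(-576441) + (1)·(-157267) + (0)·(-23076) + (-3)·(366141) + (1)·(367143) + (2)·(496286) = 104025
  c_6 = (-1)·(-576441) + (-2)·(-157267) + (0)·(-23076) + (5)·(366141) + (-2)·(367143) + (-4)·(496286) = 2250
Expand coordinatewise in base 7:
  c_1 = 107099 = 6·7^0 + 4·7^1 + 1·7^2 + 4·7^3 + 2·7^4 + 6·7^5
  c_2 = 23076 = 4·7^0 + 6·7^1 + 1·7^2 + 4·7^3 + 2·7^4 + 1·7^5
  c_3 = 23870 = 0·7^0 + 1·7^1 + 4·7^2 + 6·7^3 + 2·7^4 + 1·7^5
  c_4 = 101806 = 5·7^0 + 4·7^1 + 5·7^2 + 2·7^3 + 0·7^4 + 6·7^5
  c_5 = 104025 = 5·7^0 + 6·7^1 + 1·7^2 + 2·7^3 + 1·7^4 + 6·7^5
  c_6 = 2250 = 3·7^0 + 6·7^1 + 3·7^2 + 6·7^3
Factor λ_0 = (6, 4, 0, 5, 5, 3)
Factor λ_1 = (4, 6, 1, 4, 6, 6)
Factor λ_2 = (1, 1, 4, 5, 1, 3)
Factor λ_3 = (4, 4, 6, 2, 2, 6)
Factor λ_4 = (2, 2, 2, 0, 1, 0)
Factor λ_5 = (6, 1, 1, 6, 6, 0)

((6, 4, 0, 5, 5, 3), (4, 6, 1, 4, 6, 6), (1, 1, 4, 5, 1, 3), (4, 4, 6, 2, 2, 6), (2, 2, 2, 0, 1, 0), (6, 1, 1, 6, 6, 0))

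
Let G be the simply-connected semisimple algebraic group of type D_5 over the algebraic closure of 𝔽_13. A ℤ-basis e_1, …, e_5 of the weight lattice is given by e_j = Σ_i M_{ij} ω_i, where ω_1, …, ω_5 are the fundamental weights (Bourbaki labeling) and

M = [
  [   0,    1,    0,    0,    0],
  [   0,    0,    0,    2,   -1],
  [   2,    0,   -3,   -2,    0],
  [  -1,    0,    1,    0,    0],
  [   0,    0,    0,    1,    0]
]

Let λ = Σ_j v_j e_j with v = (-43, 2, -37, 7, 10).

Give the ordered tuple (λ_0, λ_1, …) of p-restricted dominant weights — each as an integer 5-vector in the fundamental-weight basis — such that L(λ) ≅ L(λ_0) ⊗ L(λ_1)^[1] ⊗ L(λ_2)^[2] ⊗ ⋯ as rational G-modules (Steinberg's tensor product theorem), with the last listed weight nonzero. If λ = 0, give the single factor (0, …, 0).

Change of basis e → ω: c = M·v where v = (-43, 2, -37, 7, 10):
  c_1 = (0)·(-43) + (1)·(2) + (0)·(-37) + (0)·(7) + (0)·(10) = 2
  c_2 = (0)·(-43) + (0)·(2) + (0)·(-37) + (2)·(7) + (-1)·(10) = 4
  c_3 = (2)·(-43) + (0)·(2) + (-3)·(-37) + (-2)·(7) + (0)·(10) = 11
  c_4 = (-1)·(-43) + (0)·(2) + (1)·(-37) + (0)·(7) + (0)·(10) = 6
  c_5 = (0)·(-43) + (0)·(2) + (0)·(-37) + (1)·(7) + (0)·(10) = 7
Base-13 expansion of each c_i:
  c_1 = 2 = 2·13^0
  c_2 = 4 = 4·13^0
  c_3 = 11 = 11·13^0
  c_4 = 6 = 6·13^0
  c_5 = 7 = 7·13^0
p-restricted factor λ_0 = (2, 4, 11, 6, 7)

((2, 4, 11, 6, 7),)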